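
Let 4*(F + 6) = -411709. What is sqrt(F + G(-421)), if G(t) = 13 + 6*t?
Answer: 3*I*sqrt(46865)/2 ≈ 324.73*I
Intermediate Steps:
F = -411733/4 (F = -6 + (1/4)*(-411709) = -6 - 411709/4 = -411733/4 ≈ -1.0293e+5)
sqrt(F + G(-421)) = sqrt(-411733/4 + (13 + 6*(-421))) = sqrt(-411733/4 + (13 - 2526)) = sqrt(-411733/4 - 2513) = sqrt(-421785/4) = 3*I*sqrt(46865)/2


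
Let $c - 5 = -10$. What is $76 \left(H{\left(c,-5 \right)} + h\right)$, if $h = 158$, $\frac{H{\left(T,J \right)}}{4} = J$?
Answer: $10488$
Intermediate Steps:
$c = -5$ ($c = 5 - 10 = -5$)
$H{\left(T,J \right)} = 4 J$
$76 \left(H{\left(c,-5 \right)} + h\right) = 76 \left(4 \left(-5\right) + 158\right) = 76 \left(-20 + 158\right) = 76 \cdot 138 = 10488$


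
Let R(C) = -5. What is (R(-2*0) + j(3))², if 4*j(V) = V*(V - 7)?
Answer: 64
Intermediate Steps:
j(V) = V*(-7 + V)/4 (j(V) = (V*(V - 7))/4 = (V*(-7 + V))/4 = V*(-7 + V)/4)
(R(-2*0) + j(3))² = (-5 + (¼)*3*(-7 + 3))² = (-5 + (¼)*3*(-4))² = (-5 - 3)² = (-8)² = 64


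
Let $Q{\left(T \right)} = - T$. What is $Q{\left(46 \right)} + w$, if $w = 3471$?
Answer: $3425$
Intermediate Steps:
$Q{\left(46 \right)} + w = \left(-1\right) 46 + 3471 = -46 + 3471 = 3425$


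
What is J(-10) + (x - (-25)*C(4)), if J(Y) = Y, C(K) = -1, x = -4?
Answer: -39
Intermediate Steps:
J(-10) + (x - (-25)*C(4)) = -10 + (-4 - (-25)*(-1)) = -10 + (-4 - 1*25) = -10 + (-4 - 25) = -10 - 29 = -39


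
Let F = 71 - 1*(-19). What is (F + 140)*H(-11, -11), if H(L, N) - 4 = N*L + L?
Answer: 26220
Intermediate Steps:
H(L, N) = 4 + L + L*N (H(L, N) = 4 + (N*L + L) = 4 + (L*N + L) = 4 + (L + L*N) = 4 + L + L*N)
F = 90 (F = 71 + 19 = 90)
(F + 140)*H(-11, -11) = (90 + 140)*(4 - 11 - 11*(-11)) = 230*(4 - 11 + 121) = 230*114 = 26220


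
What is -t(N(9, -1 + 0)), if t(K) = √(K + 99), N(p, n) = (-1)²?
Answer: -10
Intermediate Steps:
N(p, n) = 1
t(K) = √(99 + K)
-t(N(9, -1 + 0)) = -√(99 + 1) = -√100 = -1*10 = -10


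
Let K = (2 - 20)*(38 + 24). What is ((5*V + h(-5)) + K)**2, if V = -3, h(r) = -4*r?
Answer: 1234321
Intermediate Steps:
K = -1116 (K = -18*62 = -1116)
((5*V + h(-5)) + K)**2 = ((5*(-3) - 4*(-5)) - 1116)**2 = ((-15 + 20) - 1116)**2 = (5 - 1116)**2 = (-1111)**2 = 1234321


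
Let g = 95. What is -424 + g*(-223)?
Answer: -21609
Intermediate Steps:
-424 + g*(-223) = -424 + 95*(-223) = -424 - 21185 = -21609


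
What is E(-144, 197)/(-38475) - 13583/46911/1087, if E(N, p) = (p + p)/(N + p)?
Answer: -838404619/1824247994175 ≈ -0.00045959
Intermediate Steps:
E(N, p) = 2*p/(N + p) (E(N, p) = (2*p)/(N + p) = 2*p/(N + p))
E(-144, 197)/(-38475) - 13583/46911/1087 = (2*197/(-144 + 197))/(-38475) - 13583/46911/1087 = (2*197/53)*(-1/38475) - 13583*1/46911*(1/1087) = (2*197*(1/53))*(-1/38475) - 13583/46911*1/1087 = (394/53)*(-1/38475) - 13583/50992257 = -394/2039175 - 13583/50992257 = -838404619/1824247994175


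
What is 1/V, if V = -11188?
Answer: -1/11188 ≈ -8.9381e-5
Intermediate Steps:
1/V = 1/(-11188) = -1/11188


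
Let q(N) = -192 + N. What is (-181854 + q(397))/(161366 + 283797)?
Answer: -181649/445163 ≈ -0.40805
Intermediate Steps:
(-181854 + q(397))/(161366 + 283797) = (-181854 + (-192 + 397))/(161366 + 283797) = (-181854 + 205)/445163 = -181649*1/445163 = -181649/445163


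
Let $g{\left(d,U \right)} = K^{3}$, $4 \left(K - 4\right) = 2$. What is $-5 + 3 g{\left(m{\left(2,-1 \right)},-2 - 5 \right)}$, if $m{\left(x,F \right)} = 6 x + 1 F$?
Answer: $\frac{2147}{8} \approx 268.38$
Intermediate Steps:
$K = \frac{9}{2}$ ($K = 4 + \frac{1}{4} \cdot 2 = 4 + \frac{1}{2} = \frac{9}{2} \approx 4.5$)
$m{\left(x,F \right)} = F + 6 x$ ($m{\left(x,F \right)} = 6 x + F = F + 6 x$)
$g{\left(d,U \right)} = \frac{729}{8}$ ($g{\left(d,U \right)} = \left(\frac{9}{2}\right)^{3} = \frac{729}{8}$)
$-5 + 3 g{\left(m{\left(2,-1 \right)},-2 - 5 \right)} = -5 + 3 \cdot \frac{729}{8} = -5 + \frac{2187}{8} = \frac{2147}{8}$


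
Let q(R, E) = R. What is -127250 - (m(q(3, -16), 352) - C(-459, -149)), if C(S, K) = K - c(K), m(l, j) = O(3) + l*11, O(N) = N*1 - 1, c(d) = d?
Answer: -127285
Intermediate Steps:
O(N) = -1 + N (O(N) = N - 1 = -1 + N)
m(l, j) = 2 + 11*l (m(l, j) = (-1 + 3) + l*11 = 2 + 11*l)
C(S, K) = 0 (C(S, K) = K - K = 0)
-127250 - (m(q(3, -16), 352) - C(-459, -149)) = -127250 - ((2 + 11*3) - 1*0) = -127250 - ((2 + 33) + 0) = -127250 - (35 + 0) = -127250 - 1*35 = -127250 - 35 = -127285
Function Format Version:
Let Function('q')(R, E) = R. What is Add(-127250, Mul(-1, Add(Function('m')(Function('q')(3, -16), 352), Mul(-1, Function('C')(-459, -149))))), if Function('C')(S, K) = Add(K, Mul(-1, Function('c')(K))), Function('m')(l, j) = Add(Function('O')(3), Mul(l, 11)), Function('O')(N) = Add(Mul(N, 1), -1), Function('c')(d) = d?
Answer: -127285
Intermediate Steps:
Function('O')(N) = Add(-1, N) (Function('O')(N) = Add(N, -1) = Add(-1, N))
Function('m')(l, j) = Add(2, Mul(11, l)) (Function('m')(l, j) = Add(Add(-1, 3), Mul(l, 11)) = Add(2, Mul(11, l)))
Function('C')(S, K) = 0 (Function('C')(S, K) = Add(K, Mul(-1, K)) = 0)
Add(-127250, Mul(-1, Add(Function('m')(Function('q')(3, -16), 352), Mul(-1, Function('C')(-459, -149))))) = Add(-127250, Mul(-1, Add(Add(2, Mul(11, 3)), Mul(-1, 0)))) = Add(-127250, Mul(-1, Add(Add(2, 33), 0))) = Add(-127250, Mul(-1, Add(35, 0))) = Add(-127250, Mul(-1, 35)) = Add(-127250, -35) = -127285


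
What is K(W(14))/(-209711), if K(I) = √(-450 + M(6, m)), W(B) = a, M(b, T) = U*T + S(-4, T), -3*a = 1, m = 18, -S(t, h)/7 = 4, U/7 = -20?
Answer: -I*√2998/209711 ≈ -0.00026109*I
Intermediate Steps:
U = -140 (U = 7*(-20) = -140)
S(t, h) = -28 (S(t, h) = -7*4 = -28)
a = -⅓ (a = -⅓*1 = -⅓ ≈ -0.33333)
M(b, T) = -28 - 140*T (M(b, T) = -140*T - 28 = -28 - 140*T)
W(B) = -⅓
K(I) = I*√2998 (K(I) = √(-450 + (-28 - 140*18)) = √(-450 + (-28 - 2520)) = √(-450 - 2548) = √(-2998) = I*√2998)
K(W(14))/(-209711) = (I*√2998)/(-209711) = (I*√2998)*(-1/209711) = -I*√2998/209711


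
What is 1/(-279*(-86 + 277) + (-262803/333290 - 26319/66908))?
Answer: -11149883660/594179328099057 ≈ -1.8765e-5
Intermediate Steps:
1/(-279*(-86 + 277) + (-262803/333290 - 26319/66908)) = 1/(-279*191 + (-262803*1/333290 - 26319*1/66908)) = 1/(-53289 + (-262803/333290 - 26319/66908)) = 1/(-53289 - 13177741317/11149883660) = 1/(-594179328099057/11149883660) = -11149883660/594179328099057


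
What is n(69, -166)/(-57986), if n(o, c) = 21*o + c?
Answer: -1283/57986 ≈ -0.022126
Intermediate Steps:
n(o, c) = c + 21*o
n(69, -166)/(-57986) = (-166 + 21*69)/(-57986) = (-166 + 1449)*(-1/57986) = 1283*(-1/57986) = -1283/57986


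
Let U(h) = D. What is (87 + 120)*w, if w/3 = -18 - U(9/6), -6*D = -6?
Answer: -11799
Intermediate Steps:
D = 1 (D = -1/6*(-6) = 1)
U(h) = 1
w = -57 (w = 3*(-18 - 1*1) = 3*(-18 - 1) = 3*(-19) = -57)
(87 + 120)*w = (87 + 120)*(-57) = 207*(-57) = -11799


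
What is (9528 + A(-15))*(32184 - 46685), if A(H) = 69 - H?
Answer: -139383612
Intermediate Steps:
(9528 + A(-15))*(32184 - 46685) = (9528 + (69 - 1*(-15)))*(32184 - 46685) = (9528 + (69 + 15))*(-14501) = (9528 + 84)*(-14501) = 9612*(-14501) = -139383612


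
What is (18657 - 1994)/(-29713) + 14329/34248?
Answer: -144916847/1017610824 ≈ -0.14241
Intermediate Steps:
(18657 - 1994)/(-29713) + 14329/34248 = 16663*(-1/29713) + 14329*(1/34248) = -16663/29713 + 14329/34248 = -144916847/1017610824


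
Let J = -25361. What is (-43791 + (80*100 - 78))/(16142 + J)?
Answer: 35869/9219 ≈ 3.8908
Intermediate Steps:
(-43791 + (80*100 - 78))/(16142 + J) = (-43791 + (80*100 - 78))/(16142 - 25361) = (-43791 + (8000 - 78))/(-9219) = (-43791 + 7922)*(-1/9219) = -35869*(-1/9219) = 35869/9219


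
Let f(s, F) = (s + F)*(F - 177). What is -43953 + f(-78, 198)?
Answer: -41433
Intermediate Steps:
f(s, F) = (-177 + F)*(F + s) (f(s, F) = (F + s)*(-177 + F) = (-177 + F)*(F + s))
-43953 + f(-78, 198) = -43953 + (198² - 177*198 - 177*(-78) + 198*(-78)) = -43953 + (39204 - 35046 + 13806 - 15444) = -43953 + 2520 = -41433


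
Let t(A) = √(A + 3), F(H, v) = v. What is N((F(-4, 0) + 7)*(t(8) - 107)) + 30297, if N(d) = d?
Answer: 29548 + 7*√11 ≈ 29571.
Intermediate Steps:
t(A) = √(3 + A)
N((F(-4, 0) + 7)*(t(8) - 107)) + 30297 = (0 + 7)*(√(3 + 8) - 107) + 30297 = 7*(√11 - 107) + 30297 = 7*(-107 + √11) + 30297 = (-749 + 7*√11) + 30297 = 29548 + 7*√11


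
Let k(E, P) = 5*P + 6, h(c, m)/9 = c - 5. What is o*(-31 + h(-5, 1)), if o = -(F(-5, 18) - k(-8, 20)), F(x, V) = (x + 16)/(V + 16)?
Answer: -434753/34 ≈ -12787.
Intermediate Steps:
h(c, m) = -45 + 9*c (h(c, m) = 9*(c - 5) = 9*(-5 + c) = -45 + 9*c)
k(E, P) = 6 + 5*P
F(x, V) = (16 + x)/(16 + V)
o = 3593/34 (o = -((16 - 5)/(16 + 18) - (6 + 5*20)) = -(11/34 - (6 + 100)) = -((1/34)*11 - 1*106) = -(11/34 - 106) = -1*(-3593/34) = 3593/34 ≈ 105.68)
o*(-31 + h(-5, 1)) = 3593*(-31 + (-45 + 9*(-5)))/34 = 3593*(-31 + (-45 - 45))/34 = 3593*(-31 - 90)/34 = (3593/34)*(-121) = -434753/34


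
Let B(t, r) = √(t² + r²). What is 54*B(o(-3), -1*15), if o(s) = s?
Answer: 162*√26 ≈ 826.04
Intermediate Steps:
B(t, r) = √(r² + t²)
54*B(o(-3), -1*15) = 54*√((-1*15)² + (-3)²) = 54*√((-15)² + 9) = 54*√(225 + 9) = 54*√234 = 54*(3*√26) = 162*√26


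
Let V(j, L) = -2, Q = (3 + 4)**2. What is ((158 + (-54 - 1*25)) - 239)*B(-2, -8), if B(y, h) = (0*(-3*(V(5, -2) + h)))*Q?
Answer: 0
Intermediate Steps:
Q = 49 (Q = 7**2 = 49)
B(y, h) = 0 (B(y, h) = (0*(-3*(-2 + h)))*49 = (0*(6 - 3*h))*49 = 0*49 = 0)
((158 + (-54 - 1*25)) - 239)*B(-2, -8) = ((158 + (-54 - 1*25)) - 239)*0 = ((158 + (-54 - 25)) - 239)*0 = ((158 - 79) - 239)*0 = (79 - 239)*0 = -160*0 = 0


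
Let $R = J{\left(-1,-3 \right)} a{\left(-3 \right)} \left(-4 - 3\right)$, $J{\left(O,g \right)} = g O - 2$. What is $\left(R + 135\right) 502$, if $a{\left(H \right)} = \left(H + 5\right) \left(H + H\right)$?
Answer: $109938$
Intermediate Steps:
$J{\left(O,g \right)} = -2 + O g$ ($J{\left(O,g \right)} = O g - 2 = -2 + O g$)
$a{\left(H \right)} = 2 H \left(5 + H\right)$ ($a{\left(H \right)} = \left(5 + H\right) 2 H = 2 H \left(5 + H\right)$)
$R = 84$ ($R = \left(-2 - -3\right) 2 \left(-3\right) \left(5 - 3\right) \left(-4 - 3\right) = \left(-2 + 3\right) 2 \left(-3\right) 2 \left(-4 - 3\right) = 1 \left(-12\right) \left(-7\right) = \left(-12\right) \left(-7\right) = 84$)
$\left(R + 135\right) 502 = \left(84 + 135\right) 502 = 219 \cdot 502 = 109938$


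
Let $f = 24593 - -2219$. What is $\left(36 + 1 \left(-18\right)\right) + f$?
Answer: $26830$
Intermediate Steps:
$f = 26812$ ($f = 24593 + 2219 = 26812$)
$\left(36 + 1 \left(-18\right)\right) + f = \left(36 + 1 \left(-18\right)\right) + 26812 = \left(36 - 18\right) + 26812 = 18 + 26812 = 26830$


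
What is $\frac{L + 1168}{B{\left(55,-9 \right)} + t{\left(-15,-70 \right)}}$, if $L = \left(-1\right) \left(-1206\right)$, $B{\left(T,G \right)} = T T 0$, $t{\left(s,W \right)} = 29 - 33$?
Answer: $- \frac{1187}{2} \approx -593.5$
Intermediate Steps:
$t{\left(s,W \right)} = -4$ ($t{\left(s,W \right)} = 29 - 33 = -4$)
$B{\left(T,G \right)} = 0$ ($B{\left(T,G \right)} = T^{2} \cdot 0 = 0$)
$L = 1206$
$\frac{L + 1168}{B{\left(55,-9 \right)} + t{\left(-15,-70 \right)}} = \frac{1206 + 1168}{0 - 4} = \frac{2374}{-4} = 2374 \left(- \frac{1}{4}\right) = - \frac{1187}{2}$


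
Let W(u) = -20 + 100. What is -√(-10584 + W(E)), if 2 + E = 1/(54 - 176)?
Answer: -2*I*√2626 ≈ -102.49*I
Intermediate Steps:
E = -245/122 (E = -2 + 1/(54 - 176) = -2 + 1/(-122) = -2 - 1/122 = -245/122 ≈ -2.0082)
W(u) = 80
-√(-10584 + W(E)) = -√(-10584 + 80) = -√(-10504) = -2*I*√2626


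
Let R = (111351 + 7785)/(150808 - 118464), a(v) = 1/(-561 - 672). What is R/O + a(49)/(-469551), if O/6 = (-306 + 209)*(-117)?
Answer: 159668402957/2951648747807409 ≈ 5.4095e-5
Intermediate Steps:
O = 68094 (O = 6*((-306 + 209)*(-117)) = 6*(-97*(-117)) = 6*11349 = 68094)
a(v) = -1/1233 (a(v) = 1/(-1233) = -1/1233)
R = 14892/4043 (R = 119136/32344 = 119136*(1/32344) = 14892/4043 ≈ 3.6834)
R/O + a(49)/(-469551) = (14892/4043)/68094 - 1/1233/(-469551) = (14892/4043)*(1/68094) - 1/1233*(-1/469551) = 2482/45884007 + 1/578956383 = 159668402957/2951648747807409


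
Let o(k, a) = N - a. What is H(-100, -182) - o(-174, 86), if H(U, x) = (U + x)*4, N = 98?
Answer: -1140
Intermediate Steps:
o(k, a) = 98 - a
H(U, x) = 4*U + 4*x
H(-100, -182) - o(-174, 86) = (4*(-100) + 4*(-182)) - (98 - 1*86) = (-400 - 728) - (98 - 86) = -1128 - 1*12 = -1128 - 12 = -1140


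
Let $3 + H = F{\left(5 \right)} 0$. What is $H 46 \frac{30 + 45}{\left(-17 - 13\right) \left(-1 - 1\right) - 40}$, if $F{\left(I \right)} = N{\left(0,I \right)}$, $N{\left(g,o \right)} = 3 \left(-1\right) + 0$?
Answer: $- \frac{1035}{2} \approx -517.5$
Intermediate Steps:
$N{\left(g,o \right)} = -3$ ($N{\left(g,o \right)} = -3 + 0 = -3$)
$F{\left(I \right)} = -3$
$H = -3$ ($H = -3 - 0 = -3 + 0 = -3$)
$H 46 \frac{30 + 45}{\left(-17 - 13\right) \left(-1 - 1\right) - 40} = \left(-3\right) 46 \frac{30 + 45}{\left(-17 - 13\right) \left(-1 - 1\right) - 40} = - 138 \frac{75}{\left(-30\right) \left(-2\right) - 40} = - 138 \frac{75}{60 - 40} = - 138 \cdot \frac{75}{20} = - 138 \cdot 75 \cdot \frac{1}{20} = \left(-138\right) \frac{15}{4} = - \frac{1035}{2}$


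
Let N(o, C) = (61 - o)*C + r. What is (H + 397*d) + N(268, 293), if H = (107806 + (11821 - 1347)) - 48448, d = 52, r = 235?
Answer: 30060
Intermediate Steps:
N(o, C) = 235 + C*(61 - o) (N(o, C) = (61 - o)*C + 235 = C*(61 - o) + 235 = 235 + C*(61 - o))
H = 69832 (H = (107806 + 10474) - 48448 = 118280 - 48448 = 69832)
(H + 397*d) + N(268, 293) = (69832 + 397*52) + (235 + 61*293 - 1*293*268) = (69832 + 20644) + (235 + 17873 - 78524) = 90476 - 60416 = 30060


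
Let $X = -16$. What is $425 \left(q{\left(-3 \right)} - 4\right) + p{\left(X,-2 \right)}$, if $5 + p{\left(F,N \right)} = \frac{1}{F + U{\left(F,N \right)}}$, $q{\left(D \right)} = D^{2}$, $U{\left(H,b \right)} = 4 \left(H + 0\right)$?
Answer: $\frac{169599}{80} \approx 2120.0$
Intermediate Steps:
$U{\left(H,b \right)} = 4 H$
$p{\left(F,N \right)} = -5 + \frac{1}{5 F}$ ($p{\left(F,N \right)} = -5 + \frac{1}{F + 4 F} = -5 + \frac{1}{5 F}$)
$425 \left(q{\left(-3 \right)} - 4\right) + p{\left(X,-2 \right)} = 425 \left(\left(-3\right)^{2} - 4\right) - \left(5 - \frac{1}{5 \left(-16\right)}\right) = 425 \left(9 - 4\right) + \left(-5 + \frac{1}{5} \left(- \frac{1}{16}\right)\right) = 425 \cdot 5 - \frac{401}{80} = 2125 - \frac{401}{80} = \frac{169599}{80}$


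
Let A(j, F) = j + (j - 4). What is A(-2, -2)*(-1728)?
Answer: 13824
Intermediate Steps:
A(j, F) = -4 + 2*j (A(j, F) = j + (-4 + j) = -4 + 2*j)
A(-2, -2)*(-1728) = (-4 + 2*(-2))*(-1728) = (-4 - 4)*(-1728) = -8*(-1728) = 13824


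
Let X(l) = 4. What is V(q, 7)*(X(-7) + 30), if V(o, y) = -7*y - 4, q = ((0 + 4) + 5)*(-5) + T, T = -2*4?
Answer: -1802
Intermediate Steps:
T = -8
q = -53 (q = ((0 + 4) + 5)*(-5) - 8 = (4 + 5)*(-5) - 8 = 9*(-5) - 8 = -45 - 8 = -53)
V(o, y) = -4 - 7*y
V(q, 7)*(X(-7) + 30) = (-4 - 7*7)*(4 + 30) = (-4 - 49)*34 = -53*34 = -1802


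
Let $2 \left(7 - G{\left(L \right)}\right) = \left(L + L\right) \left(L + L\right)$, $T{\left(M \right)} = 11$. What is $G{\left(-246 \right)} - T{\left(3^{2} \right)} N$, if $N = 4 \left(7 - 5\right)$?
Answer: $-121113$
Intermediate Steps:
$N = 8$ ($N = 4 \cdot 2 = 8$)
$G{\left(L \right)} = 7 - 2 L^{2}$ ($G{\left(L \right)} = 7 - \frac{\left(L + L\right) \left(L + L\right)}{2} = 7 - \frac{2 L 2 L}{2} = 7 - \frac{4 L^{2}}{2} = 7 - 2 L^{2}$)
$G{\left(-246 \right)} - T{\left(3^{2} \right)} N = \left(7 - 2 \left(-246\right)^{2}\right) - 11 \cdot 8 = \left(7 - 121032\right) - 88 = -121025 - 88 = -121113$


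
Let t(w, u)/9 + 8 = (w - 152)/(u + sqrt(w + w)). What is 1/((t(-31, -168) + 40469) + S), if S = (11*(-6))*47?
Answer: 1055203066/39364120436399 - 1647*I*sqrt(62)/39364120436399 ≈ 2.6806e-5 - 3.2945e-10*I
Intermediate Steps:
S = -3102 (S = -66*47 = -3102)
t(w, u) = -72 + 9*(-152 + w)/(u + sqrt(2)*sqrt(w)) (t(w, u) = -72 + 9*((w - 152)/(u + sqrt(w + w))) = -72 + 9*((-152 + w)/(u + sqrt(2*w))) = -72 + 9*((-152 + w)/(u + sqrt(2)*sqrt(w))) = -72 + 9*(-152 + w)/(u + sqrt(2)*sqrt(w)))
1/((t(-31, -168) + 40469) + S) = 1/((9*(-152 - 31 - 8*(-168) - 8*sqrt(2)*sqrt(-31))/(-168 + sqrt(2)*sqrt(-31)) + 40469) - 3102) = 1/((9*(-152 - 31 + 1344 - 8*sqrt(2)*I*sqrt(31))/(-168 + sqrt(2)*(I*sqrt(31))) + 40469) - 3102) = 1/((9*(-152 - 31 + 1344 - 8*I*sqrt(62))/(-168 + I*sqrt(62)) + 40469) - 3102) = 1/((9*(1161 - 8*I*sqrt(62))/(-168 + I*sqrt(62)) + 40469) - 3102) = 1/((40469 + 9*(1161 - 8*I*sqrt(62))/(-168 + I*sqrt(62))) - 3102) = 1/(37367 + 9*(1161 - 8*I*sqrt(62))/(-168 + I*sqrt(62)))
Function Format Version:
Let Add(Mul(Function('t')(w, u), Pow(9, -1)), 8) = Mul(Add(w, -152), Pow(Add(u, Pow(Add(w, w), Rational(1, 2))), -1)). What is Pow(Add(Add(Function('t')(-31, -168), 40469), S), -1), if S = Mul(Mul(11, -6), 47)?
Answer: Add(Rational(1055203066, 39364120436399), Mul(Rational(-1647, 39364120436399), I, Pow(62, Rational(1, 2)))) ≈ Add(2.6806e-5, Mul(-3.2945e-10, I))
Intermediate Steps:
S = -3102 (S = Mul(-66, 47) = -3102)
Function('t')(w, u) = Add(-72, Mul(9, Pow(Add(u, Mul(Pow(2, Rational(1, 2)), Pow(w, Rational(1, 2)))), -1), Add(-152, w))) (Function('t')(w, u) = Add(-72, Mul(9, Mul(Add(w, -152), Pow(Add(u, Pow(Add(w, w), Rational(1, 2))), -1)))) = Add(-72, Mul(9, Mul(Add(-152, w), Pow(Add(u, Pow(Mul(2, w), Rational(1, 2))), -1)))) = Add(-72, Mul(9, Mul(Add(-152, w), Pow(Add(u, Mul(Pow(2, Rational(1, 2)), Pow(w, Rational(1, 2)))), -1)))) = Add(-72, Mul(9, Mul(Pow(Add(u, Mul(Pow(2, Rational(1, 2)), Pow(w, Rational(1, 2)))), -1), Add(-152, w)))) = Add(-72, Mul(9, Pow(Add(u, Mul(Pow(2, Rational(1, 2)), Pow(w, Rational(1, 2)))), -1), Add(-152, w))))
Pow(Add(Add(Function('t')(-31, -168), 40469), S), -1) = Pow(Add(Add(Mul(9, Pow(Add(-168, Mul(Pow(2, Rational(1, 2)), Pow(-31, Rational(1, 2)))), -1), Add(-152, -31, Mul(-8, -168), Mul(-8, Pow(2, Rational(1, 2)), Pow(-31, Rational(1, 2))))), 40469), -3102), -1) = Pow(Add(Add(Mul(9, Pow(Add(-168, Mul(Pow(2, Rational(1, 2)), Mul(I, Pow(31, Rational(1, 2))))), -1), Add(-152, -31, 1344, Mul(-8, Pow(2, Rational(1, 2)), Mul(I, Pow(31, Rational(1, 2)))))), 40469), -3102), -1) = Pow(Add(Add(Mul(9, Pow(Add(-168, Mul(I, Pow(62, Rational(1, 2)))), -1), Add(-152, -31, 1344, Mul(-8, I, Pow(62, Rational(1, 2))))), 40469), -3102), -1) = Pow(Add(Add(Mul(9, Pow(Add(-168, Mul(I, Pow(62, Rational(1, 2)))), -1), Add(1161, Mul(-8, I, Pow(62, Rational(1, 2))))), 40469), -3102), -1) = Pow(Add(Add(40469, Mul(9, Pow(Add(-168, Mul(I, Pow(62, Rational(1, 2)))), -1), Add(1161, Mul(-8, I, Pow(62, Rational(1, 2)))))), -3102), -1) = Pow(Add(37367, Mul(9, Pow(Add(-168, Mul(I, Pow(62, Rational(1, 2)))), -1), Add(1161, Mul(-8, I, Pow(62, Rational(1, 2)))))), -1)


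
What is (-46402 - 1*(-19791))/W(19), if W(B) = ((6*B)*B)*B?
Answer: -26611/41154 ≈ -0.64662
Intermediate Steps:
W(B) = 6*B**3 (W(B) = (6*B**2)*B = 6*B**3)
(-46402 - 1*(-19791))/W(19) = (-46402 - 1*(-19791))/((6*19**3)) = (-46402 + 19791)/((6*6859)) = -26611/41154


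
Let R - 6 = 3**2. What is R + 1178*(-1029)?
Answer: -1212147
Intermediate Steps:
R = 15 (R = 6 + 3**2 = 6 + 9 = 15)
R + 1178*(-1029) = 15 + 1178*(-1029) = 15 - 1212162 = -1212147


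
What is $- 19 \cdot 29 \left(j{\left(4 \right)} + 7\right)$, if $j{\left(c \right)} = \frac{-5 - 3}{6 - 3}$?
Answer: $- \frac{7163}{3} \approx -2387.7$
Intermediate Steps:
$j{\left(c \right)} = - \frac{8}{3}$
$- 19 \cdot 29 \left(j{\left(4 \right)} + 7\right) = - 19 \cdot 29 \left(- \frac{8}{3} + 7\right) = - 19 \cdot 29 \cdot \frac{13}{3} = \left(-19\right) \frac{377}{3} = - \frac{7163}{3}$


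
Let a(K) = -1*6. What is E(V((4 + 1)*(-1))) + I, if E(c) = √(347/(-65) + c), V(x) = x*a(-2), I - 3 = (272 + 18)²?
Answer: 84103 + √104195/65 ≈ 84108.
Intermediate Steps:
a(K) = -6
I = 84103 (I = 3 + (272 + 18)² = 3 + 290² = 3 + 84100 = 84103)
V(x) = -6*x (V(x) = x*(-6) = -6*x)
E(c) = √(-347/65 + c) (E(c) = √(347*(-1/65) + c) = √(-347/65 + c))
E(V((4 + 1)*(-1))) + I = √(-22555 + 4225*(-6*(4 + 1)*(-1)))/65 + 84103 = √(-22555 + 4225*(-30*(-1)))/65 + 84103 = √(-22555 + 4225*(-6*(-5)))/65 + 84103 = √(-22555 + 4225*30)/65 + 84103 = √(-22555 + 126750)/65 + 84103 = √104195/65 + 84103 = 84103 + √104195/65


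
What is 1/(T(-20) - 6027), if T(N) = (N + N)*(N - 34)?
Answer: -1/3867 ≈ -0.00025860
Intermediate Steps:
T(N) = 2*N*(-34 + N) (T(N) = (2*N)*(-34 + N) = 2*N*(-34 + N))
1/(T(-20) - 6027) = 1/(2*(-20)*(-34 - 20) - 6027) = 1/(2*(-20)*(-54) - 6027) = 1/(2160 - 6027) = 1/(-3867) = -1/3867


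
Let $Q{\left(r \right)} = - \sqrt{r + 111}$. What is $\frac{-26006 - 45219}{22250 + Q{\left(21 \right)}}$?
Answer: $- \frac{21415625}{6690032} - \frac{1925 \sqrt{33}}{6690032} \approx -3.2028$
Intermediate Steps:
$Q{\left(r \right)} = - \sqrt{111 + r}$
$\frac{-26006 - 45219}{22250 + Q{\left(21 \right)}} = \frac{-26006 - 45219}{22250 - \sqrt{111 + 21}} = - \frac{71225}{22250 - \sqrt{132}} = - \frac{71225}{22250 - 2 \sqrt{33}}$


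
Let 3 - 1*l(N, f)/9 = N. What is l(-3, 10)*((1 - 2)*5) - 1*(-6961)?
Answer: 6691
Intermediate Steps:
l(N, f) = 27 - 9*N
l(-3, 10)*((1 - 2)*5) - 1*(-6961) = (27 - 9*(-3))*((1 - 2)*5) - 1*(-6961) = (27 + 27)*(-1*5) + 6961 = 54*(-5) + 6961 = -270 + 6961 = 6691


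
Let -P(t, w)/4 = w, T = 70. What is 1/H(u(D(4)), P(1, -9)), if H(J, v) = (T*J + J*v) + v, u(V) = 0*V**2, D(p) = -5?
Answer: 1/36 ≈ 0.027778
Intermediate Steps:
P(t, w) = -4*w
u(V) = 0
H(J, v) = v + 70*J + J*v (H(J, v) = (70*J + J*v) + v = v + 70*J + J*v)
1/H(u(D(4)), P(1, -9)) = 1/(-4*(-9) + 70*0 + 0*(-4*(-9))) = 1/(36 + 0 + 0*36) = 1/(36 + 0 + 0) = 1/36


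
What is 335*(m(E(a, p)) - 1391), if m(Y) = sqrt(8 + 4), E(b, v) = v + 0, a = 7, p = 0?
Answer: -465985 + 670*sqrt(3) ≈ -4.6482e+5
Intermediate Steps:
E(b, v) = v
m(Y) = 2*sqrt(3) (m(Y) = sqrt(12) = 2*sqrt(3))
335*(m(E(a, p)) - 1391) = 335*(2*sqrt(3) - 1391) = 335*(-1391 + 2*sqrt(3)) = -465985 + 670*sqrt(3)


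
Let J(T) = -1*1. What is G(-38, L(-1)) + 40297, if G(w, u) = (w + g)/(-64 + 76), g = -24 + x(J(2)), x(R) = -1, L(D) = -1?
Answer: 161167/4 ≈ 40292.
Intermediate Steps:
J(T) = -1
g = -25 (g = -24 - 1 = -25)
G(w, u) = -25/12 + w/12 (G(w, u) = (w - 25)/(-64 + 76) = (-25 + w)/12 = (-25 + w)*(1/12) = -25/12 + w/12)
G(-38, L(-1)) + 40297 = (-25/12 + (1/12)*(-38)) + 40297 = (-25/12 - 19/6) + 40297 = -21/4 + 40297 = 161167/4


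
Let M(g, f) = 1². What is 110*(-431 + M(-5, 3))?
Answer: -47300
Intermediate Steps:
M(g, f) = 1
110*(-431 + M(-5, 3)) = 110*(-431 + 1) = 110*(-430) = -47300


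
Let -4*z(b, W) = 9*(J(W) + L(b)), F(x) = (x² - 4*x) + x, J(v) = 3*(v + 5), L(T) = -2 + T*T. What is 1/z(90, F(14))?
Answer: -4/77175 ≈ -5.1830e-5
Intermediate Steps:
L(T) = -2 + T²
J(v) = 15 + 3*v (J(v) = 3*(5 + v) = 15 + 3*v)
F(x) = x² - 3*x
z(b, W) = -117/4 - 27*W/4 - 9*b²/4 (z(b, W) = -9*((15 + 3*W) + (-2 + b²))/4 = -9*(13 + b² + 3*W)/4 = -(117 + 9*b² + 27*W)/4 = -117/4 - 27*W/4 - 9*b²/4)
1/z(90, F(14)) = 1/(-117/4 - 189*(-3 + 14)/2 - 9/4*90²) = 1/(-117/4 - 189*11/2 - 9/4*8100) = 1/(-117/4 - 27/4*154 - 18225) = 1/(-117/4 - 2079/2 - 18225) = 1/(-77175/4) = -4/77175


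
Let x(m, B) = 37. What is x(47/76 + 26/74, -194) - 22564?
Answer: -22527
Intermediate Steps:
x(47/76 + 26/74, -194) - 22564 = 37 - 22564 = -22527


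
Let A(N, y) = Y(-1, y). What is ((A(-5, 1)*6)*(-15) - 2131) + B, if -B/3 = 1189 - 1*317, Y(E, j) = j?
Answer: -4837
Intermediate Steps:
A(N, y) = y
B = -2616 (B = -3*(1189 - 1*317) = -3*(1189 - 317) = -3*872 = -2616)
((A(-5, 1)*6)*(-15) - 2131) + B = ((1*6)*(-15) - 2131) - 2616 = (6*(-15) - 2131) - 2616 = (-90 - 2131) - 2616 = -2221 - 2616 = -4837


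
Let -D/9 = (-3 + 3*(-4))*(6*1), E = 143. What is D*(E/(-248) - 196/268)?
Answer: -8801865/8308 ≈ -1059.4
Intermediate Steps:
D = 810 (D = -9*(-3 + 3*(-4))*6*1 = -9*(-3 - 12)*6 = -(-135)*6 = -9*(-90) = 810)
D*(E/(-248) - 196/268) = 810*(143/(-248) - 196/268) = 810*(143*(-1/248) - 196*1/268) = 810*(-143/248 - 49/67) = 810*(-21733/16616) = -8801865/8308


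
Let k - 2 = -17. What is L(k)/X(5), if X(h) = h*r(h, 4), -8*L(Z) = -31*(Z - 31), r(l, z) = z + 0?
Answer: -713/80 ≈ -8.9125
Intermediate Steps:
k = -15 (k = 2 - 17 = -15)
r(l, z) = z
L(Z) = -961/8 + 31*Z/8 (L(Z) = -(-31)*(Z - 31)/8 = -(-31)*(-31 + Z)/8 = -(961 - 31*Z)/8 = -961/8 + 31*Z/8)
X(h) = 4*h (X(h) = h*4 = 4*h)
L(k)/X(5) = (-961/8 + (31/8)*(-15))/((4*5)) = (-961/8 - 465/8)/20 = -713/4*1/20 = -713/80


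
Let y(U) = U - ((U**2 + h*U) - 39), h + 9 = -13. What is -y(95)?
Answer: 6801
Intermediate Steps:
h = -22 (h = -9 - 13 = -22)
y(U) = 39 - U**2 + 23*U (y(U) = U - ((U**2 - 22*U) - 39) = U - (-39 + U**2 - 22*U) = U + (39 - U**2 + 22*U) = 39 - U**2 + 23*U)
-y(95) = -(39 - 1*95**2 + 23*95) = -(39 - 1*9025 + 2185) = -(39 - 9025 + 2185) = -1*(-6801) = 6801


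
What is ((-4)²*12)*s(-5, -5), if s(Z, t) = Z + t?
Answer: -1920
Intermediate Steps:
((-4)²*12)*s(-5, -5) = ((-4)²*12)*(-5 - 5) = (16*12)*(-10) = 192*(-10) = -1920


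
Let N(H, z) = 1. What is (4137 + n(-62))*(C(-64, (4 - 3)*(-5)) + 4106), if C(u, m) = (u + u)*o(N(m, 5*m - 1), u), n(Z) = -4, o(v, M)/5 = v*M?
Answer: 186257778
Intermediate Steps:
o(v, M) = 5*M*v (o(v, M) = 5*(v*M) = 5*(M*v) = 5*M*v)
C(u, m) = 10*u**2 (C(u, m) = (u + u)*(5*u*1) = (2*u)*(5*u) = 10*u**2)
(4137 + n(-62))*(C(-64, (4 - 3)*(-5)) + 4106) = (4137 - 4)*(10*(-64)**2 + 4106) = 4133*(10*4096 + 4106) = 4133*(40960 + 4106) = 4133*45066 = 186257778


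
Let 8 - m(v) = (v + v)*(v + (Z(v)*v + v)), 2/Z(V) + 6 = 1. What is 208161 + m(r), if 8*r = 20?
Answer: 208149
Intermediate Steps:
r = 5/2 (r = (⅛)*20 = 5/2 ≈ 2.5000)
Z(V) = -⅖ (Z(V) = 2/(-6 + 1) = 2/(-5) = 2*(-⅕) = -⅖)
m(v) = 8 - 16*v²/5 (m(v) = 8 - (v + v)*(v + (-2*v/5 + v)) = 8 - 2*v*(v + 3*v/5) = 8 - 2*v*8*v/5 = 8 - 16*v²/5)
208161 + m(r) = 208161 + (8 - 16*(5/2)²/5) = 208161 + (8 - 16/5*25/4) = 208161 + (8 - 20) = 208161 - 12 = 208149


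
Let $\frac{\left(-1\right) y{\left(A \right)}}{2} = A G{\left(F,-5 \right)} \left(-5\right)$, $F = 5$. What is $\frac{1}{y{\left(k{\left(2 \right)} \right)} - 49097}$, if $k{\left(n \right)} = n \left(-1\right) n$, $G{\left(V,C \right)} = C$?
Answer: $- \frac{1}{48897} \approx -2.0451 \cdot 10^{-5}$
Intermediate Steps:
$k{\left(n \right)} = - n^{2}$ ($k{\left(n \right)} = - n n = - n^{2}$)
$y{\left(A \right)} = - 50 A$ ($y{\left(A \right)} = - 2 A \left(-5\right) \left(-5\right) = - 2 - 5 A \left(-5\right) = - 2 \cdot 25 A = - 50 A$)
$\frac{1}{y{\left(k{\left(2 \right)} \right)} - 49097} = \frac{1}{- 50 \left(- 2^{2}\right) - 49097} = \frac{1}{- 50 \left(\left(-1\right) 4\right) - 49097} = \frac{1}{\left(-50\right) \left(-4\right) - 49097} = \frac{1}{200 - 49097} = \frac{1}{-48897} = - \frac{1}{48897}$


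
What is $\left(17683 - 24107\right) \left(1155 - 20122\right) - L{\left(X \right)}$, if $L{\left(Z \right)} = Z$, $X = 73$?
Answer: $121843935$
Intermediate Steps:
$\left(17683 - 24107\right) \left(1155 - 20122\right) - L{\left(X \right)} = \left(17683 - 24107\right) \left(1155 - 20122\right) - 73 = \left(-6424\right) \left(-18967\right) - 73 = 121844008 - 73 = 121843935$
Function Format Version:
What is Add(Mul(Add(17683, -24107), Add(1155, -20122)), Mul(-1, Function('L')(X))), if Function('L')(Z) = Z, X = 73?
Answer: 121843935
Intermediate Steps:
Add(Mul(Add(17683, -24107), Add(1155, -20122)), Mul(-1, Function('L')(X))) = Add(Mul(Add(17683, -24107), Add(1155, -20122)), Mul(-1, 73)) = Add(Mul(-6424, -18967), -73) = Add(121844008, -73) = 121843935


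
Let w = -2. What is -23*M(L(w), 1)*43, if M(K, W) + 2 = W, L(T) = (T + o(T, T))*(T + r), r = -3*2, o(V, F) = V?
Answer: 989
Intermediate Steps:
r = -6
L(T) = 2*T*(-6 + T) (L(T) = (T + T)*(T - 6) = (2*T)*(-6 + T) = 2*T*(-6 + T))
M(K, W) = -2 + W
-23*M(L(w), 1)*43 = -23*(-2 + 1)*43 = -23*(-1)*43 = 23*43 = 989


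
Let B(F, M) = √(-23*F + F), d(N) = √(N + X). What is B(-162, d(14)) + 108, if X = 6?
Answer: 108 + 18*√11 ≈ 167.70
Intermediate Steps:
d(N) = √(6 + N) (d(N) = √(N + 6) = √(6 + N))
B(F, M) = √22*√(-F) (B(F, M) = √(-22*F) = √22*√(-F))
B(-162, d(14)) + 108 = √22*√(-1*(-162)) + 108 = √22*√162 + 108 = √22*(9*√2) + 108 = 18*√11 + 108 = 108 + 18*√11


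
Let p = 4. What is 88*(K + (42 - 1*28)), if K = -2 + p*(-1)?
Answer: 704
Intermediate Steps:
K = -6 (K = -2 + 4*(-1) = -2 - 4 = -6)
88*(K + (42 - 1*28)) = 88*(-6 + (42 - 1*28)) = 88*(-6 + (42 - 28)) = 88*(-6 + 14) = 88*8 = 704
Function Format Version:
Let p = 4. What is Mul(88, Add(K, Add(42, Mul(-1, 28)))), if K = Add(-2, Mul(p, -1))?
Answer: 704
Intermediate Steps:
K = -6 (K = Add(-2, Mul(4, -1)) = Add(-2, -4) = -6)
Mul(88, Add(K, Add(42, Mul(-1, 28)))) = Mul(88, Add(-6, Add(42, Mul(-1, 28)))) = Mul(88, Add(-6, Add(42, -28))) = Mul(88, Add(-6, 14)) = Mul(88, 8) = 704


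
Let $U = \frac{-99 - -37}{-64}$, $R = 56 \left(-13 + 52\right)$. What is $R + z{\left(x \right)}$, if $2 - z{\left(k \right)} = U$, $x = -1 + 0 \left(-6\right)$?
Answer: $\frac{69921}{32} \approx 2185.0$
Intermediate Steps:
$R = 2184$ ($R = 56 \cdot 39 = 2184$)
$x = -1$ ($x = -1 + 0 = -1$)
$U = \frac{31}{32}$ ($U = \left(-99 + 37\right) \left(- \frac{1}{64}\right) = \left(-62\right) \left(- \frac{1}{64}\right) = \frac{31}{32} \approx 0.96875$)
$z{\left(k \right)} = \frac{33}{32}$ ($z{\left(k \right)} = 2 - \frac{31}{32} = \frac{33}{32}$)
$R + z{\left(x \right)} = 2184 + \frac{33}{32} = \frac{69921}{32}$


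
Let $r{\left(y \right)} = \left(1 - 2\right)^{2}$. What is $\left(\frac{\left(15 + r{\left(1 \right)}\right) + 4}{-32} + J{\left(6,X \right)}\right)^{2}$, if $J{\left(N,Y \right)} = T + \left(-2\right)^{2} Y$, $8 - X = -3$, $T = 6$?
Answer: $\frac{156025}{64} \approx 2437.9$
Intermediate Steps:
$X = 11$ ($X = 8 - -3 = 8 + 3 = 11$)
$J{\left(N,Y \right)} = 6 + 4 Y$ ($J{\left(N,Y \right)} = 6 + \left(-2\right)^{2} Y = 6 + 4 Y$)
$r{\left(y \right)} = 1$ ($r{\left(y \right)} = \left(-1\right)^{2} = 1$)
$\left(\frac{\left(15 + r{\left(1 \right)}\right) + 4}{-32} + J{\left(6,X \right)}\right)^{2} = \left(\frac{\left(15 + 1\right) + 4}{-32} + \left(6 + 4 \cdot 11\right)\right)^{2} = \left(\left(16 + 4\right) \left(- \frac{1}{32}\right) + \left(6 + 44\right)\right)^{2} = \left(20 \left(- \frac{1}{32}\right) + 50\right)^{2} = \left(- \frac{5}{8} + 50\right)^{2} = \left(\frac{395}{8}\right)^{2} = \frac{156025}{64}$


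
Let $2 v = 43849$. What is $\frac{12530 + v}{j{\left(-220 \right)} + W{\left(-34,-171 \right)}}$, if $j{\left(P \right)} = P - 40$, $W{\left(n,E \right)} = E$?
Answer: $- \frac{68909}{862} \approx -79.941$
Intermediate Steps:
$v = \frac{43849}{2}$ ($v = \frac{1}{2} \cdot 43849 = \frac{43849}{2} \approx 21925.0$)
$j{\left(P \right)} = -40 + P$ ($j{\left(P \right)} = P - 40 = -40 + P$)
$\frac{12530 + v}{j{\left(-220 \right)} + W{\left(-34,-171 \right)}} = \frac{12530 + \frac{43849}{2}}{\left(-40 - 220\right) - 171} = \frac{68909}{2 \left(-260 - 171\right)} = \frac{68909}{2 \left(-431\right)} = \frac{68909}{2} \left(- \frac{1}{431}\right) = - \frac{68909}{862}$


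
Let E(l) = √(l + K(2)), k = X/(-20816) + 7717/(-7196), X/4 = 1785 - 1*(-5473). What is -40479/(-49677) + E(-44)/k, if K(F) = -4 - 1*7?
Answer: 13493/16559 - 9361996*I*√55/23096959 ≈ 0.81484 - 3.006*I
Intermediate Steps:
K(F) = -11 (K(F) = -4 - 7 = -11)
X = 29032 (X = 4*(1785 - 1*(-5473)) = 4*(1785 + 5473) = 4*7258 = 29032)
k = -23096959/9361996 (k = 29032/(-20816) + 7717/(-7196) = 29032*(-1/20816) + 7717*(-1/7196) = -3629/2602 - 7717/7196 = -23096959/9361996 ≈ -2.4671)
E(l) = √(-11 + l) (E(l) = √(l - 11) = √(-11 + l))
-40479/(-49677) + E(-44)/k = -40479/(-49677) + √(-11 - 44)/(-23096959/9361996) = -40479*(-1/49677) + √(-55)*(-9361996/23096959) = 13493/16559 + (I*√55)*(-9361996/23096959) = 13493/16559 - 9361996*I*√55/23096959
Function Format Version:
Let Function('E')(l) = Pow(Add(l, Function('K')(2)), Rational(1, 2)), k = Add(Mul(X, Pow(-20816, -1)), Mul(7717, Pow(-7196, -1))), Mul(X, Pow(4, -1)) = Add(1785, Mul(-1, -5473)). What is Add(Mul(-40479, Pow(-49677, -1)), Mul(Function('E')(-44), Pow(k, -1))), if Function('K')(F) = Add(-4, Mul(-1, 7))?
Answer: Add(Rational(13493, 16559), Mul(Rational(-9361996, 23096959), I, Pow(55, Rational(1, 2)))) ≈ Add(0.81484, Mul(-3.0060, I))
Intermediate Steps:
Function('K')(F) = -11 (Function('K')(F) = Add(-4, -7) = -11)
X = 29032 (X = Mul(4, Add(1785, Mul(-1, -5473))) = Mul(4, Add(1785, 5473)) = Mul(4, 7258) = 29032)
k = Rational(-23096959, 9361996) (k = Add(Mul(29032, Pow(-20816, -1)), Mul(7717, Pow(-7196, -1))) = Add(Mul(29032, Rational(-1, 20816)), Mul(7717, Rational(-1, 7196))) = Add(Rational(-3629, 2602), Rational(-7717, 7196)) = Rational(-23096959, 9361996) ≈ -2.4671)
Function('E')(l) = Pow(Add(-11, l), Rational(1, 2)) (Function('E')(l) = Pow(Add(l, -11), Rational(1, 2)) = Pow(Add(-11, l), Rational(1, 2)))
Add(Mul(-40479, Pow(-49677, -1)), Mul(Function('E')(-44), Pow(k, -1))) = Add(Mul(-40479, Pow(-49677, -1)), Mul(Pow(Add(-11, -44), Rational(1, 2)), Pow(Rational(-23096959, 9361996), -1))) = Add(Mul(-40479, Rational(-1, 49677)), Mul(Pow(-55, Rational(1, 2)), Rational(-9361996, 23096959))) = Add(Rational(13493, 16559), Mul(Mul(I, Pow(55, Rational(1, 2))), Rational(-9361996, 23096959))) = Add(Rational(13493, 16559), Mul(Rational(-9361996, 23096959), I, Pow(55, Rational(1, 2))))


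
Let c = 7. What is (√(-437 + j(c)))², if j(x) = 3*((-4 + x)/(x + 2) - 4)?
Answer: -448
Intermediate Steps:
j(x) = -12 + 3*(-4 + x)/(2 + x) (j(x) = 3*((-4 + x)/(2 + x) - 4) = 3*(-4 + (-4 + x)/(2 + x)) = -12 + 3*(-4 + x)/(2 + x))
(√(-437 + j(c)))² = (√(-437 + 9*(-4 - 1*7)/(2 + 7)))² = (√(-437 + 9*(-4 - 7)/9))² = (√(-437 + 9*(⅑)*(-11)))² = (√(-437 - 11))² = (√(-448))² = (8*I*√7)² = -448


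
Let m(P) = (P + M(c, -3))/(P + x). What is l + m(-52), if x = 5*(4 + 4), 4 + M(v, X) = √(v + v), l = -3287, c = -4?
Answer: -9847/3 - I*√2/6 ≈ -3282.3 - 0.2357*I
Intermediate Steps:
M(v, X) = -4 + √2*√v (M(v, X) = -4 + √(v + v) = -4 + √(2*v) = -4 + √2*√v)
x = 40 (x = 5*8 = 40)
m(P) = (-4 + P + 2*I*√2)/(40 + P) (m(P) = (P + (-4 + √2*√(-4)))/(P + 40) = (P + (-4 + √2*(2*I)))/(40 + P) = (P + (-4 + 2*I*√2))/(40 + P) = (-4 + P + 2*I*√2)/(40 + P))
l + m(-52) = -3287 + (-4 - 52 + 2*I*√2)/(40 - 52) = -3287 + (-56 + 2*I*√2)/(-12) = -3287 - (-56 + 2*I*√2)/12 = -3287 + (14/3 - I*√2/6) = -9847/3 - I*√2/6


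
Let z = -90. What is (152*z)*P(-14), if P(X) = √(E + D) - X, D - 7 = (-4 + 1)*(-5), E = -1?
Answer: -191520 - 13680*√21 ≈ -2.5421e+5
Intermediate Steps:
D = 22 (D = 7 + (-4 + 1)*(-5) = 7 - 3*(-5) = 7 + 15 = 22)
P(X) = √21 - X (P(X) = √(-1 + 22) - X = √21 - X)
(152*z)*P(-14) = (152*(-90))*(√21 - 1*(-14)) = -13680*(√21 + 14) = -13680*(14 + √21) = -191520 - 13680*√21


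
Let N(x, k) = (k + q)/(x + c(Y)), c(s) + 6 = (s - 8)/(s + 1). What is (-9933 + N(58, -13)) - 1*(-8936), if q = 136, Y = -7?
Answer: -108427/109 ≈ -994.74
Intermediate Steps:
c(s) = -6 + (-8 + s)/(1 + s) (c(s) = -6 + (s - 8)/(s + 1) = -6 + (-8 + s)/(1 + s))
N(x, k) = (136 + k)/(-7/2 + x) (N(x, k) = (k + 136)/(x + (-14 - 5*(-7))/(1 - 7)) = (136 + k)/(x + (-14 + 35)/(-6)) = (136 + k)/(x - ⅙*21) = (136 + k)/(x - 7/2) = (136 + k)/(-7/2 + x))
(-9933 + N(58, -13)) - 1*(-8936) = (-9933 + 2*(136 - 13)/(-7 + 2*58)) - 1*(-8936) = (-9933 + 2*123/(-7 + 116)) + 8936 = (-9933 + 2*123/109) + 8936 = (-9933 + 2*(1/109)*123) + 8936 = (-9933 + 246/109) + 8936 = -1082451/109 + 8936 = -108427/109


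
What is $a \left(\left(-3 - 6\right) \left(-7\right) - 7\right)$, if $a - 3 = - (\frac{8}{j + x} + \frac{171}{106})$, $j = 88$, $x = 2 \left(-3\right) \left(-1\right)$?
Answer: $\frac{181580}{2491} \approx 72.894$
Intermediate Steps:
$x = 6$ ($x = \left(-6\right) \left(-1\right) = 6$)
$a = \frac{6485}{4982}$ ($a = 3 - \left(\frac{8}{88 + 6} + \frac{171}{106}\right) = 3 - \left(\frac{8}{94} + 171 \cdot \frac{1}{106}\right) = 3 - \left(8 \cdot \frac{1}{94} + \frac{171}{106}\right) = 3 - \left(\frac{4}{47} + \frac{171}{106}\right) = 3 - \frac{8461}{4982} = \frac{6485}{4982} \approx 1.3017$)
$a \left(\left(-3 - 6\right) \left(-7\right) - 7\right) = \frac{6485 \left(\left(-3 - 6\right) \left(-7\right) - 7\right)}{4982} = \frac{6485 \left(\left(-9\right) \left(-7\right) - 7\right)}{4982} = \frac{6485 \left(63 - 7\right)}{4982} = \frac{6485}{4982} \cdot 56 = \frac{181580}{2491}$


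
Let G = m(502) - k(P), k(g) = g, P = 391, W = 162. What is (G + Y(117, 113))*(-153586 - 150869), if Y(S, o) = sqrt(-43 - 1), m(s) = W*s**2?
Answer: -12429149164935 - 608910*I*sqrt(11) ≈ -1.2429e+13 - 2.0195e+6*I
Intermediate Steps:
m(s) = 162*s**2
Y(S, o) = 2*I*sqrt(11) (Y(S, o) = sqrt(-44) = 2*I*sqrt(11))
G = 40824257 (G = 162*502**2 - 1*391 = 162*252004 - 391 = 40824648 - 391 = 40824257)
(G + Y(117, 113))*(-153586 - 150869) = (40824257 + 2*I*sqrt(11))*(-153586 - 150869) = (40824257 + 2*I*sqrt(11))*(-304455) = -12429149164935 - 608910*I*sqrt(11)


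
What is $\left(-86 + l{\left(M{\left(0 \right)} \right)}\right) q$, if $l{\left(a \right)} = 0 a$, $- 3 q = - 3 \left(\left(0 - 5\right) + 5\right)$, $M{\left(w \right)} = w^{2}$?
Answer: $0$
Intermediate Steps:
$q = 0$ ($q = - \frac{\left(-3\right) \left(\left(0 - 5\right) + 5\right)}{3} = - \frac{\left(-3\right) \left(-5 + 5\right)}{3} = - \frac{\left(-3\right) 0}{3} = \left(- \frac{1}{3}\right) 0 = 0$)
$l{\left(a \right)} = 0$
$\left(-86 + l{\left(M{\left(0 \right)} \right)}\right) q = \left(-86 + 0\right) 0 = \left(-86\right) 0 = 0$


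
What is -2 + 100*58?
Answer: 5798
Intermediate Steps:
-2 + 100*58 = -2 + 5800 = 5798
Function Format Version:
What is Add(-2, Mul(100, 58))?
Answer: 5798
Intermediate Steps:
Add(-2, Mul(100, 58)) = Add(-2, 5800) = 5798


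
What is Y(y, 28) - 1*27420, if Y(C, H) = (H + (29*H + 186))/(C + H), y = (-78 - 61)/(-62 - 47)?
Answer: -87385386/3191 ≈ -27385.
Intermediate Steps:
y = 139/109 (y = -139/(-109) = -139*(-1/109) = 139/109 ≈ 1.2752)
Y(C, H) = (186 + 30*H)/(C + H) (Y(C, H) = (H + (186 + 29*H))/(C + H) = (186 + 30*H)/(C + H))
Y(y, 28) - 1*27420 = 6*(31 + 5*28)/(139/109 + 28) - 1*27420 = 6*(31 + 140)/(3191/109) - 27420 = 6*(109/3191)*171 - 27420 = 111834/3191 - 27420 = -87385386/3191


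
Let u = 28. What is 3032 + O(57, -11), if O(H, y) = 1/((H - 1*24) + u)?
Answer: 184953/61 ≈ 3032.0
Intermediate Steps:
O(H, y) = 1/(4 + H) (O(H, y) = 1/((H - 1*24) + 28) = 1/((H - 24) + 28) = 1/((-24 + H) + 28) = 1/(4 + H))
3032 + O(57, -11) = 3032 + 1/(4 + 57) = 3032 + 1/61 = 184953/61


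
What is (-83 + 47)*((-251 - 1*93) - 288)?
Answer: 22752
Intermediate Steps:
(-83 + 47)*((-251 - 1*93) - 288) = -36*((-251 - 93) - 288) = -36*(-344 - 288) = -36*(-632) = 22752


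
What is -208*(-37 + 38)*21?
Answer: -4368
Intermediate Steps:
-208*(-37 + 38)*21 = -208*21 = -4368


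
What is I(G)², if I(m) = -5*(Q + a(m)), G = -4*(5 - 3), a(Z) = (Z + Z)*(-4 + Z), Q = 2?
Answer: 940900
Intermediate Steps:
a(Z) = 2*Z*(-4 + Z) (a(Z) = (2*Z)*(-4 + Z) = 2*Z*(-4 + Z))
G = -8 (G = -4*2 = -8)
I(m) = -10 - 10*m*(-4 + m) (I(m) = -5*(2 + 2*m*(-4 + m)) = -10 - 10*m*(-4 + m))
I(G)² = (-10 - 10*(-8)*(-4 - 8))² = (-10 - 10*(-8)*(-12))² = (-10 - 960)² = (-970)² = 940900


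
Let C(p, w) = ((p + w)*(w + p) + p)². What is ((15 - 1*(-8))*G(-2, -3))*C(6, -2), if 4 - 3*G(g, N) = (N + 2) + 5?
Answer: 0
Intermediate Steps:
G(g, N) = -1 - N/3 (G(g, N) = 4/3 - ((N + 2) + 5)/3 = 4/3 - ((2 + N) + 5)/3 = 4/3 - (7 + N)/3 = 4/3 + (-7/3 - N/3) = -1 - N/3)
C(p, w) = (p + (p + w)²)² (C(p, w) = ((p + w)*(p + w) + p)² = ((p + w)² + p)² = (p + (p + w)²)²)
((15 - 1*(-8))*G(-2, -3))*C(6, -2) = ((15 - 1*(-8))*(-1 - ⅓*(-3)))*(6 + (6 - 2)²)² = ((15 + 8)*(-1 + 1))*(6 + 4²)² = (23*0)*(6 + 16)² = 0*22² = 0*484 = 0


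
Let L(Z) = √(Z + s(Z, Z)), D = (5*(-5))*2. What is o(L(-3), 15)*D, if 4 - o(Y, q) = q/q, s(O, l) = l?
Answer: -150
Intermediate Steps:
D = -50 (D = -25*2 = -50)
L(Z) = √2*√Z (L(Z) = √(Z + Z) = √(2*Z) = √2*√Z)
o(Y, q) = 3 (o(Y, q) = 4 - q/q = 4 - 1*1 = 4 - 1 = 3)
o(L(-3), 15)*D = 3*(-50) = -150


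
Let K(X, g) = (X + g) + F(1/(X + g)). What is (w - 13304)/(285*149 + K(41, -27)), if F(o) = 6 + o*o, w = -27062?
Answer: -7911736/8327061 ≈ -0.95012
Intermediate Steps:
F(o) = 6 + o²
K(X, g) = 6 + X + g + (X + g)⁻² (K(X, g) = (X + g) + (6 + (1/(X + g))²) = (X + g) + (6 + (X + g)⁻²) = 6 + X + g + (X + g)⁻²)
(w - 13304)/(285*149 + K(41, -27)) = (-27062 - 13304)/(285*149 + (6 + 41 - 27 + (41 - 27)⁻²)) = -40366/(42465 + (6 + 41 - 27 + 14⁻²)) = -40366/(42465 + (6 + 41 - 27 + 1/196)) = -40366/(42465 + 3921/196) = -40366/8327061/196 = -40366*196/8327061 = -7911736/8327061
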